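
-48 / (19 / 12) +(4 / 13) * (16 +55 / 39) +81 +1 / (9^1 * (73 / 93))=39508226 / 703209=56.18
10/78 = 5/39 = 0.13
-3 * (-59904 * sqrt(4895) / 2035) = 179712 * sqrt(4895) / 2035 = 6178.58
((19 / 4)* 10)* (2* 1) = 95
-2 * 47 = -94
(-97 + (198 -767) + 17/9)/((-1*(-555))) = -5977/4995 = -1.20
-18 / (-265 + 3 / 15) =45 / 662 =0.07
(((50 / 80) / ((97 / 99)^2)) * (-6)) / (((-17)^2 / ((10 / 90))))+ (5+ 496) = 5449262469 / 10876804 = 501.00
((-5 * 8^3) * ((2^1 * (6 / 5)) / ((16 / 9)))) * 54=-186624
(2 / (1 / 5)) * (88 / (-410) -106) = -43548 / 41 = -1062.15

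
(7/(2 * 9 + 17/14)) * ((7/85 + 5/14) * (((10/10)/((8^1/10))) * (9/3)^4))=296541/18292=16.21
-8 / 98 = -4 / 49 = -0.08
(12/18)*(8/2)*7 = 56/3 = 18.67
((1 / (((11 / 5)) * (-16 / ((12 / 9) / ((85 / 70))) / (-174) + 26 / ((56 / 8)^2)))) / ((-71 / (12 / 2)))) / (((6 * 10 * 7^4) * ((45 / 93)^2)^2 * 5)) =-26782109 / 16913223731250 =-0.00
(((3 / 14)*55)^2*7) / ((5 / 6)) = 16335 / 14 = 1166.79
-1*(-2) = 2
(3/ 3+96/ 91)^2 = 34969/ 8281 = 4.22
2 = 2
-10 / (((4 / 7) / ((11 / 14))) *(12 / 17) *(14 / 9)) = -2805 / 224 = -12.52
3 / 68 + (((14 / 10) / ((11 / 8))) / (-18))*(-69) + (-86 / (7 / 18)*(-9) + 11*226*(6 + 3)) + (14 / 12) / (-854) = 29186683751 / 1197735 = 24368.23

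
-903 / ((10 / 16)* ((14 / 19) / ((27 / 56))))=-66177 / 70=-945.39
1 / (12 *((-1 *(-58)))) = 1 / 696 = 0.00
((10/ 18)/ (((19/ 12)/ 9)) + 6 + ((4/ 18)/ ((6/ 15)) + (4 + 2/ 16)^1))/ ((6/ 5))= 94655/ 8208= 11.53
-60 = -60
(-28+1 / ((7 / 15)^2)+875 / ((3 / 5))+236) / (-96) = -122813 / 7056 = -17.41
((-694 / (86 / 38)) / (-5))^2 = 173870596 / 46225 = 3761.40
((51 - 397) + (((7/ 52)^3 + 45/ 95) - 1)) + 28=-850953099/ 2671552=-318.52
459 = 459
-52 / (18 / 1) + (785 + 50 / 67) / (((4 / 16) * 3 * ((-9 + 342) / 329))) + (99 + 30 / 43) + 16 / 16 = 3260580584 / 2878119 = 1132.89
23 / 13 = 1.77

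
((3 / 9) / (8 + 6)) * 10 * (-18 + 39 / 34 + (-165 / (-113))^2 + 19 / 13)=-374170285 / 118521858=-3.16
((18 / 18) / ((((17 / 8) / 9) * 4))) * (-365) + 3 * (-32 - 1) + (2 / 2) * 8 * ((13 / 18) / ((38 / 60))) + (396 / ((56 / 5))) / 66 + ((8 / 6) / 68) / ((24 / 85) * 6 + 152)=-42163176673 / 88613112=-475.81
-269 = -269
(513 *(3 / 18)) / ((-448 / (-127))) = 21717 / 896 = 24.24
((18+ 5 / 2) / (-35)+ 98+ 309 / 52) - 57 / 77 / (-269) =556629351 / 5385380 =103.36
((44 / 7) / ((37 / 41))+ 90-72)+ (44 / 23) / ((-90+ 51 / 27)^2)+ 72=363237940154 / 3746053493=96.97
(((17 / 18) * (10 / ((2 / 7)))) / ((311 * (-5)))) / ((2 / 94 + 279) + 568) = -5593 / 222856380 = -0.00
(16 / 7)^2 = 256 / 49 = 5.22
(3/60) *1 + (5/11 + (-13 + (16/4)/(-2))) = -3189/220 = -14.50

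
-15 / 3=-5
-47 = -47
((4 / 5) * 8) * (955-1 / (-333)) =10176512 / 1665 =6112.02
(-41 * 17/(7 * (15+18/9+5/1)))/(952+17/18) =-369/77693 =-0.00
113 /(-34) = -113 /34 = -3.32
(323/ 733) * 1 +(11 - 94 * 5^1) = -336124/ 733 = -458.56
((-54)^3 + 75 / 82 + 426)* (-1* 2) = 12877041 / 41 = 314074.17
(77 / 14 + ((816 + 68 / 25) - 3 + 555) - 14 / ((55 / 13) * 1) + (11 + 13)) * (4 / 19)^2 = 6146408 / 99275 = 61.91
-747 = -747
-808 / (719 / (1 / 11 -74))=656904 / 7909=83.06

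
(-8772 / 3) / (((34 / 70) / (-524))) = 3154480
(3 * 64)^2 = 36864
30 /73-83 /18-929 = -1226225 /1314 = -933.20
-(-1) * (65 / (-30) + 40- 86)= -289 / 6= -48.17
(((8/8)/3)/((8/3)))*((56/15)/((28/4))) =1/15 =0.07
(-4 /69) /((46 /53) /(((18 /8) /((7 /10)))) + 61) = -3180 /3360967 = -0.00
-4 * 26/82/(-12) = 13/123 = 0.11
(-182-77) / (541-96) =-259 / 445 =-0.58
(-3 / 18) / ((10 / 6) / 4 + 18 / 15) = -10 / 97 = -0.10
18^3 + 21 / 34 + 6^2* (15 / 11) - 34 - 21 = 2179189 / 374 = 5826.71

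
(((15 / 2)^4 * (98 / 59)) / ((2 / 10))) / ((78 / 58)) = 119896875 / 6136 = 19539.91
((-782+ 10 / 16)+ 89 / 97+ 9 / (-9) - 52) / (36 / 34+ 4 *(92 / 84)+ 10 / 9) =-127.23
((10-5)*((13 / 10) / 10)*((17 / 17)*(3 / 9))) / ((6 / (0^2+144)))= 26 / 5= 5.20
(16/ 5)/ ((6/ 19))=152/ 15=10.13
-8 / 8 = -1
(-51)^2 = 2601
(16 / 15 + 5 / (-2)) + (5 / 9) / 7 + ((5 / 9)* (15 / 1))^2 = 14299 / 210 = 68.09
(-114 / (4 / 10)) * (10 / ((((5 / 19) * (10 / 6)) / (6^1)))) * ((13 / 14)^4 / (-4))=278384067 / 38416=7246.57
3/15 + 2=11/5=2.20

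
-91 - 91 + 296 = 114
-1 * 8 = -8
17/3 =5.67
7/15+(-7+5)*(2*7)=-413/15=-27.53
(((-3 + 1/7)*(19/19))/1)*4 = -80/7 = -11.43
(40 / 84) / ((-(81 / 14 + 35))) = -20 / 1713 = -0.01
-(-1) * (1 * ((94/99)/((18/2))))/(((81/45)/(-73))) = -34310/8019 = -4.28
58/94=29/47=0.62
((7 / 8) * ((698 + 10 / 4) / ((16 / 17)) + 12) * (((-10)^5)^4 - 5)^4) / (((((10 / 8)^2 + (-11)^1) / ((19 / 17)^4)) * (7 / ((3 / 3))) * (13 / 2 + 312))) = -315389852099999999936922029580000000004730847781499999999842305073950000000001971186575625 / 64269075416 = -4907334515994649701791223000000000000000000000000000000000000000000000000000000.00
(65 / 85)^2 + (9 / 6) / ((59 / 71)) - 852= -28973405 / 34102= -849.61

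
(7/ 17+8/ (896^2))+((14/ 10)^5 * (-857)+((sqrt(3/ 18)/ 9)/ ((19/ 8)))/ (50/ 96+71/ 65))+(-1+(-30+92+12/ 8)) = -24236914183291/ 5331200000+4160 * sqrt(6)/ 860643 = -4546.23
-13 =-13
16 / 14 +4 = 36 / 7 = 5.14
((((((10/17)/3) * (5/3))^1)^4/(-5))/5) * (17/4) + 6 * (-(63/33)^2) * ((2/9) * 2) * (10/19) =-379217797180/74106409707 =-5.12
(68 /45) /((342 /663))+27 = 76769 /2565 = 29.93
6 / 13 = 0.46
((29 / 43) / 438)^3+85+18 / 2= 94.00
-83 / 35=-2.37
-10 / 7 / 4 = -5 / 14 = -0.36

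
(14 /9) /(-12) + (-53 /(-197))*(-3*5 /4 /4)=-32497 /85104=-0.38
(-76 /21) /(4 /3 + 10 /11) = -418 /259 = -1.61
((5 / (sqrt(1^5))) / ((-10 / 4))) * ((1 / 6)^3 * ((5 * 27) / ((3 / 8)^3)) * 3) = -640 / 9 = -71.11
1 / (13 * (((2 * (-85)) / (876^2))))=-383688 / 1105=-347.23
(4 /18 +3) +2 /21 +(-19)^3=-431908 /63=-6855.68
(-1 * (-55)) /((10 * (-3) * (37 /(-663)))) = 2431 /74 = 32.85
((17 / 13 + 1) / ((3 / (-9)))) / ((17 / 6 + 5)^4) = -116640 / 63435853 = -0.00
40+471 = 511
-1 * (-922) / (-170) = -461 / 85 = -5.42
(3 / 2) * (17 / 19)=51 / 38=1.34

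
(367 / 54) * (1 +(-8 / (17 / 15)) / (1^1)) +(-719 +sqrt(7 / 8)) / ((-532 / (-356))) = -63771271 / 122094 +89 * sqrt(14) / 532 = -521.69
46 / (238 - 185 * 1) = 46 / 53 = 0.87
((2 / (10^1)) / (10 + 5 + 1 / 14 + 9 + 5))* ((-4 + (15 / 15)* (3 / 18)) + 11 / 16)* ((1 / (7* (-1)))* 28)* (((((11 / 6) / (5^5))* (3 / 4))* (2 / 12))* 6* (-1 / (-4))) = 1057 / 111000000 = 0.00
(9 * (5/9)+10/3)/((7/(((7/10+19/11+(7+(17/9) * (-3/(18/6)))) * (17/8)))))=634355/33264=19.07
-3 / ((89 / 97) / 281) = -81771 / 89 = -918.78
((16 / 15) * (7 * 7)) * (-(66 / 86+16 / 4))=-32144 / 129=-249.18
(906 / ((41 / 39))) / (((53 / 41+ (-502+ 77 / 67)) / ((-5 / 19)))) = 5918445 / 13036717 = 0.45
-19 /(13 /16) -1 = -317 /13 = -24.38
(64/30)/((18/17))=2.01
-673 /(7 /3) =-2019 /7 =-288.43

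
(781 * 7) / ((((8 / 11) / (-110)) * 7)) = -472505 / 4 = -118126.25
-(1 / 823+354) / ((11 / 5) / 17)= -24764155 / 9053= -2735.46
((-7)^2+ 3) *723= 37596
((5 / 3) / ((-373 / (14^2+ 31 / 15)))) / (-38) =0.02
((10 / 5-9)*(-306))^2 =4588164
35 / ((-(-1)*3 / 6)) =70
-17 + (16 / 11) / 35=-6529 / 385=-16.96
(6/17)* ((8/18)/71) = 8/3621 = 0.00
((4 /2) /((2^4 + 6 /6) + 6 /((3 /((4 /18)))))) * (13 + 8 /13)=3186 /2041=1.56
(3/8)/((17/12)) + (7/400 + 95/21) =686299/142800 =4.81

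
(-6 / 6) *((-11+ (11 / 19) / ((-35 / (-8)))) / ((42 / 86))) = 103587 / 4655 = 22.25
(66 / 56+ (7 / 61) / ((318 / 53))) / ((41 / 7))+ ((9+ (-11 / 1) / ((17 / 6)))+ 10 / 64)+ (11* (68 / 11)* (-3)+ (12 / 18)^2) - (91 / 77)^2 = -199.47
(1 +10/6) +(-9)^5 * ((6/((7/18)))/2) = -9565882/21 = -455518.19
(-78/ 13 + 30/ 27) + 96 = 820/ 9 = 91.11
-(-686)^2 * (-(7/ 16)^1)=823543/ 4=205885.75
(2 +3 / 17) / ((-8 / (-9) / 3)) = 999 / 136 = 7.35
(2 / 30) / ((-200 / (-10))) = 1 / 300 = 0.00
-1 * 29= -29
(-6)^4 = 1296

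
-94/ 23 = -4.09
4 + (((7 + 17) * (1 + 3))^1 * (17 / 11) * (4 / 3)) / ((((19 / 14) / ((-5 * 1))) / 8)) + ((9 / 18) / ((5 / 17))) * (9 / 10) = -121740423 / 20900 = -5824.90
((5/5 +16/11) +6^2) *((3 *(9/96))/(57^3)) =141/2414368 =0.00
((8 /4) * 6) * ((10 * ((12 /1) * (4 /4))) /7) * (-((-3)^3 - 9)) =51840 /7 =7405.71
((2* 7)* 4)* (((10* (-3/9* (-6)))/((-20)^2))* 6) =84/5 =16.80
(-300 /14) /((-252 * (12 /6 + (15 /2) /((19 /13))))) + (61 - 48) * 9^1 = 117.01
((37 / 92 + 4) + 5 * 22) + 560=62045 / 92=674.40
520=520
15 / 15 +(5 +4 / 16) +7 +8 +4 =101 / 4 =25.25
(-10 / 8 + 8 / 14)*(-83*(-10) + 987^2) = -18524981 / 28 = -661606.46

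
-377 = -377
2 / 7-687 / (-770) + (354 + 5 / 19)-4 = 5141583 / 14630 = 351.44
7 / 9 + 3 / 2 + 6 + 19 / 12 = 355 / 36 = 9.86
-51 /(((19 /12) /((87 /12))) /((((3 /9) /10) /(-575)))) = 1479 /109250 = 0.01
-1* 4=-4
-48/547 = -0.09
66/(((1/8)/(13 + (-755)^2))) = 300980064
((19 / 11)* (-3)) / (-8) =57 / 88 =0.65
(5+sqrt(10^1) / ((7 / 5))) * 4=29.04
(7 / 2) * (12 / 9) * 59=826 / 3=275.33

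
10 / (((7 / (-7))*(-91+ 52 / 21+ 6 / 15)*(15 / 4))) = 280 / 9253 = 0.03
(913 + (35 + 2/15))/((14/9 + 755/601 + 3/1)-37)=-25642266/843485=-30.40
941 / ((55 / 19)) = 17879 / 55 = 325.07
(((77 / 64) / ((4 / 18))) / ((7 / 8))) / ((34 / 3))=297 / 544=0.55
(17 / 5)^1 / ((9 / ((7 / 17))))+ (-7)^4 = 108052 / 45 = 2401.16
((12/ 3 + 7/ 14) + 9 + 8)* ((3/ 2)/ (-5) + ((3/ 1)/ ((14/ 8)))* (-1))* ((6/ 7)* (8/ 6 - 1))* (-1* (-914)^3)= -9447786605.04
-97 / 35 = -2.77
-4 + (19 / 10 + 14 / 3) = 2.57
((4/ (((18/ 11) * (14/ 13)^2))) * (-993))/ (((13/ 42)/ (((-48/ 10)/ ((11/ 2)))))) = 206544/ 35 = 5901.26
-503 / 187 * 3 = -1509 / 187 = -8.07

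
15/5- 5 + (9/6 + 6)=11/2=5.50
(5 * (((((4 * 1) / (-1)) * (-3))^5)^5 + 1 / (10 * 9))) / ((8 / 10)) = 429282974898310558320584294405 / 72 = 5962263540254313310008115000.00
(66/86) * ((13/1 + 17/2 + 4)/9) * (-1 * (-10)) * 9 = 8415/43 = 195.70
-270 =-270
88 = 88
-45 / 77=-0.58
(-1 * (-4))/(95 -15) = 1/20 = 0.05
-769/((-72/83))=63827/72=886.49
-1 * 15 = -15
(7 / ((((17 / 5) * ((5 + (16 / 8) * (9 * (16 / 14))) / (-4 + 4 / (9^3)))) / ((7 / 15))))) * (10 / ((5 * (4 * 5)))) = -499408 / 33275205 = -0.02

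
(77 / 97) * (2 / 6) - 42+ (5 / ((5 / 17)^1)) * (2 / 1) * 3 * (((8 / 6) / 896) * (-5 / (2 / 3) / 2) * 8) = -754325 / 16296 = -46.29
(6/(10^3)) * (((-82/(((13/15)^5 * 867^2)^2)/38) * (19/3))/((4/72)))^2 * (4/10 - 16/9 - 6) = -135769487261352539062500/924804188839572698068902565619693875331281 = -0.00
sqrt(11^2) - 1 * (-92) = 103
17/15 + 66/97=2639/1455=1.81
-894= -894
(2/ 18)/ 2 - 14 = -251/ 18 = -13.94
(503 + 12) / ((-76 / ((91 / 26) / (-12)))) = 3605 / 1824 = 1.98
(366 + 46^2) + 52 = 2534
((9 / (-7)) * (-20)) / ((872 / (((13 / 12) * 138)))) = 13455 / 3052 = 4.41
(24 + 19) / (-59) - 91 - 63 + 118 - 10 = -2757 / 59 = -46.73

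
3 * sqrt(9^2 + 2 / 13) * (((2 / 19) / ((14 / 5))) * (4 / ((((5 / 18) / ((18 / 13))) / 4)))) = 15552 * sqrt(13715) / 22477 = 81.03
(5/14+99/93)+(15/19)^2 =320387/156674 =2.04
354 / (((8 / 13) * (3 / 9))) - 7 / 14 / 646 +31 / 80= 1726.14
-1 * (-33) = 33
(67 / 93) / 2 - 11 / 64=1121 / 5952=0.19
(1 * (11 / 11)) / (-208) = -1 / 208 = -0.00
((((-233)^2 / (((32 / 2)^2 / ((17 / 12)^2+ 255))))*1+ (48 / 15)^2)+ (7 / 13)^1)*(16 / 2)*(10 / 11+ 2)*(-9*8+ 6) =-653113154917 / 7800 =-83732455.76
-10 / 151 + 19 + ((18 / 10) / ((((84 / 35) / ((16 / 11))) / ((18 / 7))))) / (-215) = 47298129 / 2499805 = 18.92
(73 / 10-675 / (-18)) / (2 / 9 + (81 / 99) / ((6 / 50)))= 22176 / 3485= 6.36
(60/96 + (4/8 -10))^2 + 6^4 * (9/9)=87985/64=1374.77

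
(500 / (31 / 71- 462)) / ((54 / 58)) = -1029500 / 884817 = -1.16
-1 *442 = -442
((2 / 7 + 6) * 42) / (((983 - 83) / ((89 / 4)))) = 6.53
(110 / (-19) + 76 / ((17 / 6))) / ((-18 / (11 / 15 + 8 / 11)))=-818677 / 479655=-1.71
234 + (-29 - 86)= 119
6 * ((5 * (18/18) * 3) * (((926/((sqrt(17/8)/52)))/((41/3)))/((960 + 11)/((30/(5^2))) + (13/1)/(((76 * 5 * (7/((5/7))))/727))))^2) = 1875277403583087329280/2350035524720898713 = 797.98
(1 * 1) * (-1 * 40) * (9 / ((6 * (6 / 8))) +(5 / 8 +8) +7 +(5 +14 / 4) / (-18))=-6175 / 9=-686.11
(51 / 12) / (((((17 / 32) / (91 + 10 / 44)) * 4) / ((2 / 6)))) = 669 / 11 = 60.82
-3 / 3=-1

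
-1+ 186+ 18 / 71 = 13153 / 71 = 185.25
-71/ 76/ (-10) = 71/ 760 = 0.09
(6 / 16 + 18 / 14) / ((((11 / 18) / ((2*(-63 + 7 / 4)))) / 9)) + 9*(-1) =-264447 / 88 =-3005.08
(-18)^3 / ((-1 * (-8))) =-729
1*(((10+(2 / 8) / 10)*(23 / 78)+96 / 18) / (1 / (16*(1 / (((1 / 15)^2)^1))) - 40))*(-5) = 1939725 / 1871987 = 1.04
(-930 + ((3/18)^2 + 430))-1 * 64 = -20303/36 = -563.97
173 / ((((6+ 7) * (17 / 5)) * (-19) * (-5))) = 173 / 4199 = 0.04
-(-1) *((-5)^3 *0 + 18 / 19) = 18 / 19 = 0.95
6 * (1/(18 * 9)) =1/27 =0.04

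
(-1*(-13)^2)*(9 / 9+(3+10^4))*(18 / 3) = -10144056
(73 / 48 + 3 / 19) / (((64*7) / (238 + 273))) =111763 / 58368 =1.91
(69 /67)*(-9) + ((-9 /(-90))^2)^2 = -6209933 /670000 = -9.27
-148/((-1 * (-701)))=-148/701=-0.21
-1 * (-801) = 801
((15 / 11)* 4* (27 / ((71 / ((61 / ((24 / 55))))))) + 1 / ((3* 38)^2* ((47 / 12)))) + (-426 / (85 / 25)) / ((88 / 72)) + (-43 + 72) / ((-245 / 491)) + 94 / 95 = 8631214316269 / 66229632546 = 130.32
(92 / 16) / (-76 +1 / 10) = -5 / 66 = -0.08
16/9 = 1.78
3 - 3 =0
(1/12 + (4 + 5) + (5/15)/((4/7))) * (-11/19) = -319/57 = -5.60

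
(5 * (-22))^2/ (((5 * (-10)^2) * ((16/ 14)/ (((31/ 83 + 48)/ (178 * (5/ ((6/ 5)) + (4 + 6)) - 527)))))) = 185493/ 361216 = 0.51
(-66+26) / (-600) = 0.07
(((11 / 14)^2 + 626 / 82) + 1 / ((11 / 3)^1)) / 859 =753507 / 75932164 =0.01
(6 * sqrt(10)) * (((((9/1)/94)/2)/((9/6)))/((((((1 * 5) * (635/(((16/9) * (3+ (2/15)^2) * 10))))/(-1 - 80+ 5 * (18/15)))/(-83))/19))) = 1210.20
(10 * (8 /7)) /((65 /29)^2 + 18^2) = 0.03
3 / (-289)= -0.01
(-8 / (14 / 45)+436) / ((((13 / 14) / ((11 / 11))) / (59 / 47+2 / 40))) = 1761972 / 3055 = 576.75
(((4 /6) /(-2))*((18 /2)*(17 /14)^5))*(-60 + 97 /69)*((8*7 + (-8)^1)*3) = 51664336659 /773122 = 66825.59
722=722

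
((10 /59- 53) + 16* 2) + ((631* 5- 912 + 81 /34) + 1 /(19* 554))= 11742940308 /5278789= 2224.55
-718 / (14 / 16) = -820.57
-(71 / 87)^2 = -5041 / 7569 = -0.67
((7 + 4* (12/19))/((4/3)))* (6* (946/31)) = 770517/589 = 1308.18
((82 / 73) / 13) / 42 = 41 / 19929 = 0.00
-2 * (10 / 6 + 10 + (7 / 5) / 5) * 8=-14336 / 75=-191.15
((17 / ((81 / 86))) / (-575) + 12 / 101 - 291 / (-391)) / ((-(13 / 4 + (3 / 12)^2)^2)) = -17026002176 / 224633693475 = -0.08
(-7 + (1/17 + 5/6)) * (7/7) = -6.11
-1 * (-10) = 10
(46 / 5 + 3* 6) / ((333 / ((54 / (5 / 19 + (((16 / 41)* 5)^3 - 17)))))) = -534275592 / 1127471215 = -0.47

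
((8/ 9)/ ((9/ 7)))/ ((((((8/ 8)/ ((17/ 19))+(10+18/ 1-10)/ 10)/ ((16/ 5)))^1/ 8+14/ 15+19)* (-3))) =-76160/ 6625233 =-0.01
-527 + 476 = -51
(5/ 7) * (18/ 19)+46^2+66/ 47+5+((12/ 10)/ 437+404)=1816632019/ 718865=2527.08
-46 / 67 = -0.69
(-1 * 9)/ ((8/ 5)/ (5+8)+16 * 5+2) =-585/ 5338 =-0.11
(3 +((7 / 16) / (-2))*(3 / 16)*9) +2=2371 / 512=4.63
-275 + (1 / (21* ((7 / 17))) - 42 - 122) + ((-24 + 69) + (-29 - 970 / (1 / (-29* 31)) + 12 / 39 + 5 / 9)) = 4996928543 / 5733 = 871607.98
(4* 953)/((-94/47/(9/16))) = -1072.12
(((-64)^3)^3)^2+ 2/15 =324518553658426726783156000000000.00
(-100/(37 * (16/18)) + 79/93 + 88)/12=590537/82584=7.15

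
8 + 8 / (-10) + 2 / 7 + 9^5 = 2066977 / 35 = 59056.49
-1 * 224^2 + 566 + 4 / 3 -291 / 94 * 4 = -6996568 / 141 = -49621.05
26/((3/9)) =78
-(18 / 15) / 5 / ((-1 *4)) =3 / 50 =0.06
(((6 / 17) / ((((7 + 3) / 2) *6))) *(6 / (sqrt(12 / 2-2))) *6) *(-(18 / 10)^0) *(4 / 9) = -8 / 85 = -0.09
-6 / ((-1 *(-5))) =-6 / 5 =-1.20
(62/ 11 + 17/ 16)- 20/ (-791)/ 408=47562479/ 7100016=6.70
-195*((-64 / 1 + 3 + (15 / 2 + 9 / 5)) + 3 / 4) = 39741 / 4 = 9935.25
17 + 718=735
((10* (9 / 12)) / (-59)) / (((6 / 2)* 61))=-5 / 7198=-0.00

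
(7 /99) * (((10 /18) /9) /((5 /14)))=98 /8019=0.01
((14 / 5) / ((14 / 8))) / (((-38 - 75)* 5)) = -8 / 2825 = -0.00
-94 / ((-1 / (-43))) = -4042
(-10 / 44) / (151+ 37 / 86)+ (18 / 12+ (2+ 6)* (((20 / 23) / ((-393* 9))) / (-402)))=780024217751 / 520535274534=1.50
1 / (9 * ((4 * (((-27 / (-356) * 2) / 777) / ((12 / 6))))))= 23051 / 81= 284.58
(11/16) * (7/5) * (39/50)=3003/4000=0.75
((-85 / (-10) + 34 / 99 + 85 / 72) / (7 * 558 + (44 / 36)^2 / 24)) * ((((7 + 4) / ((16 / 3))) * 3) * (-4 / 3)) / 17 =-37827 / 30373540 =-0.00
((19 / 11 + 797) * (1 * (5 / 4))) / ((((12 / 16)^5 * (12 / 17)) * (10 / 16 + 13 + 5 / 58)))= 11088634880 / 25508439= 434.70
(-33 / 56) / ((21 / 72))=-99 / 49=-2.02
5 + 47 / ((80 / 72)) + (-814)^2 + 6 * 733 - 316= 6667253 / 10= 666725.30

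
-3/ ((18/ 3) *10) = -1/ 20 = -0.05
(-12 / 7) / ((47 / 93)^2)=-103788 / 15463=-6.71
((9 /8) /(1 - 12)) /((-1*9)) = 1 /88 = 0.01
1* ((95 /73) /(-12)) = -95 /876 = -0.11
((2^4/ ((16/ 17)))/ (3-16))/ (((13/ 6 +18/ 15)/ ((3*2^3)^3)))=-7050240/ 1313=-5369.57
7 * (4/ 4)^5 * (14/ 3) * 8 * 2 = 1568/ 3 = 522.67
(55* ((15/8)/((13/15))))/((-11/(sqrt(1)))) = -1125/104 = -10.82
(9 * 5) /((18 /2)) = 5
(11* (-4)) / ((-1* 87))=44 / 87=0.51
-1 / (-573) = 1 / 573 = 0.00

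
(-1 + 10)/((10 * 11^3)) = 9/13310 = 0.00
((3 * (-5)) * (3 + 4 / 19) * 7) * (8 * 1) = -51240 / 19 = -2696.84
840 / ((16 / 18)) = 945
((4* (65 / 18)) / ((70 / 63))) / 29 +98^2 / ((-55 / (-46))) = 12812451 / 1595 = 8032.88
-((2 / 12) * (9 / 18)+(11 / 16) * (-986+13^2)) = 26957 / 48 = 561.60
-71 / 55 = -1.29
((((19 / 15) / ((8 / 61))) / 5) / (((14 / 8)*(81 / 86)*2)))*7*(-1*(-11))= 548207 / 12150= 45.12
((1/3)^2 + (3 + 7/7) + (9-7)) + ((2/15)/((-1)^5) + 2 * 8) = 989/45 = 21.98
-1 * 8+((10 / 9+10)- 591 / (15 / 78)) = -138154 / 45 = -3070.09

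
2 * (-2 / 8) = -1 / 2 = -0.50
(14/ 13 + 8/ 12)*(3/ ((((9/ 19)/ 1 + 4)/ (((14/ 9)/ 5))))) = 1064/ 2925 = 0.36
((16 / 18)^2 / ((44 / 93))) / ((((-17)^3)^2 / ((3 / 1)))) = 496 / 2389619331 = 0.00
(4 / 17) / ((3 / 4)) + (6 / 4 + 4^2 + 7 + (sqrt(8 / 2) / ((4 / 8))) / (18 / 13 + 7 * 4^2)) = 1867999 / 75174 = 24.85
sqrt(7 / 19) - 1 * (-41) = sqrt(133) / 19 + 41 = 41.61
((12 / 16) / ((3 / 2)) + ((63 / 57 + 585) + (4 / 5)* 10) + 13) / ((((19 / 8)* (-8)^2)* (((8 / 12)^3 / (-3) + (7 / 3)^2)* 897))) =623403 / 747801392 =0.00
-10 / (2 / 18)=-90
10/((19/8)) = 80/19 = 4.21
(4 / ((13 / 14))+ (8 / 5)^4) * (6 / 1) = 529488 / 8125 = 65.17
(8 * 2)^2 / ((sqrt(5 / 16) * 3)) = 1024 * sqrt(5) / 15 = 152.65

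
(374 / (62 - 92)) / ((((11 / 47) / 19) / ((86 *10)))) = -2611132 / 3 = -870377.33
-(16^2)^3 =-16777216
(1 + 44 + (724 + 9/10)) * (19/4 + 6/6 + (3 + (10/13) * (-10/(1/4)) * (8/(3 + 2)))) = -3241279/104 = -31166.14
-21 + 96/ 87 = -577/ 29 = -19.90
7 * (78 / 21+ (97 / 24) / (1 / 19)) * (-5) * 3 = -67625 / 8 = -8453.12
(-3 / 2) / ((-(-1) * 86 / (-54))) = 81 / 86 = 0.94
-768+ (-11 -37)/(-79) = -60624/79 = -767.39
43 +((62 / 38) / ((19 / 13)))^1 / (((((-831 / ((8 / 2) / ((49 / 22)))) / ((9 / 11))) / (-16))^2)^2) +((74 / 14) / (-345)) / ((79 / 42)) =4785438271169616197633261 / 111310345281363773364085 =42.99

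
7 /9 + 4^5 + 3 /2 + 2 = 18509 /18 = 1028.28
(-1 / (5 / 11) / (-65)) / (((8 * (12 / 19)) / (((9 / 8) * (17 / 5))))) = 10659 / 416000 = 0.03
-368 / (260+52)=-46 / 39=-1.18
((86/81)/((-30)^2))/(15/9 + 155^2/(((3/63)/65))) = 43/1195345917000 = 0.00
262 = 262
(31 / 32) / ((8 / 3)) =93 / 256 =0.36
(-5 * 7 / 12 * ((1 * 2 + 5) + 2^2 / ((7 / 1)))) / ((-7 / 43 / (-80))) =-227900 / 21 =-10852.38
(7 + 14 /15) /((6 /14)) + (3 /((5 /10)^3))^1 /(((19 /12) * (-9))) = 14387 /855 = 16.83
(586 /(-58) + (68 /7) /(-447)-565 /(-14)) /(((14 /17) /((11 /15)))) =1025986159 /38111220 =26.92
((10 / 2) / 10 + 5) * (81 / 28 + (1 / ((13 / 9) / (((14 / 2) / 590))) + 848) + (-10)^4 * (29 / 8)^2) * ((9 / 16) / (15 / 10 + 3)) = 78109750851 / 859040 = 90926.79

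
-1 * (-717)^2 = -514089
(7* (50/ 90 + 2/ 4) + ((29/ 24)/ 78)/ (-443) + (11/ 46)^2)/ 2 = 3266558567/ 877395168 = 3.72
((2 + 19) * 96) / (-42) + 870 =822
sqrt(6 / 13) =sqrt(78) / 13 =0.68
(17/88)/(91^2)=17/728728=0.00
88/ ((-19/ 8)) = -704/ 19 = -37.05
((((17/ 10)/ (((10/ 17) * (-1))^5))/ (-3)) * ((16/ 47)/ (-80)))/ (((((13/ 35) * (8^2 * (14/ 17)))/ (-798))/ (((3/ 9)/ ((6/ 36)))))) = 54575043509/ 19552000000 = 2.79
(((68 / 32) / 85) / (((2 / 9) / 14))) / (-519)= -21 / 6920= -0.00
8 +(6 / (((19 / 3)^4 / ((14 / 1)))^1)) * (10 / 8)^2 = 8.08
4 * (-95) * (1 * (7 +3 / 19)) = -2720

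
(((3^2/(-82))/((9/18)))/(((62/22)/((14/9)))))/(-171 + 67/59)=4543/6368981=0.00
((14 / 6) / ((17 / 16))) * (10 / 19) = 1120 / 969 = 1.16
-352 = -352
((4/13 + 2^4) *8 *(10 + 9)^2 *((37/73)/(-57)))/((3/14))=-16692032/8541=-1954.34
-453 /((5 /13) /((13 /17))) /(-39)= 1963 /85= 23.09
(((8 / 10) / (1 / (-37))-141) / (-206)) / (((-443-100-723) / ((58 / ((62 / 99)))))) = -816321 / 13474460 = -0.06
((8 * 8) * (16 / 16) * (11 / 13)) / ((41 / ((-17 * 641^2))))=-4917423808 / 533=-9225935.85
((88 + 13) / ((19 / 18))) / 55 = 1818 / 1045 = 1.74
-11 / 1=-11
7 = 7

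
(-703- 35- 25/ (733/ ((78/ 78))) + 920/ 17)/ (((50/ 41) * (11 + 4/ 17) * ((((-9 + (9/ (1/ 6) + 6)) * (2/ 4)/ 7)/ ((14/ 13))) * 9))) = -11414177698/ 6961649175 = -1.64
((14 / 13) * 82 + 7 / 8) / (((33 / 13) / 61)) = 565775 / 264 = 2143.09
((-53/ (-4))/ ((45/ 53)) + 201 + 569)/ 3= 141409/ 540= 261.87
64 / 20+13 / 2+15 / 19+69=15103 / 190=79.49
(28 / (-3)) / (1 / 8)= -224 / 3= -74.67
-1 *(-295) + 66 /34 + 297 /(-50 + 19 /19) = 242303 /833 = 290.88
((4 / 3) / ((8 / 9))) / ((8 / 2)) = 3 / 8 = 0.38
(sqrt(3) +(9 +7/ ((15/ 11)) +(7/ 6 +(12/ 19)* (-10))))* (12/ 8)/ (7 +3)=3* sqrt(3)/ 20 +5121/ 3800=1.61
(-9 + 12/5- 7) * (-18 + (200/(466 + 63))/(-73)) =47280808/193085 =244.87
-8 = -8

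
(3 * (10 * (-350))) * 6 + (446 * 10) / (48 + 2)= -314554 / 5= -62910.80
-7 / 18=-0.39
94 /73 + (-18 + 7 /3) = -3149 /219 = -14.38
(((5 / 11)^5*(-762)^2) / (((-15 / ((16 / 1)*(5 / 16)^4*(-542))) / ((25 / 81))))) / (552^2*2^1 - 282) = 42685146484375 / 1356139258113024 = 0.03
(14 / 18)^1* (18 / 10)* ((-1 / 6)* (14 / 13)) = -49 / 195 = -0.25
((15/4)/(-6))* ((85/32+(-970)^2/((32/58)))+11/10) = -272861601/256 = -1065865.63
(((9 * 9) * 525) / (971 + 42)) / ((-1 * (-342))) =0.12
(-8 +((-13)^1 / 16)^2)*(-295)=554305 / 256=2165.25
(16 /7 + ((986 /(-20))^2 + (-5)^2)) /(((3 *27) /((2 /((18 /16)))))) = 2293924 /42525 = 53.94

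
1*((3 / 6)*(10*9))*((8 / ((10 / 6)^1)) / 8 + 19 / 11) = 104.73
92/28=23/7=3.29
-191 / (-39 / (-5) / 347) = -331385 / 39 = -8497.05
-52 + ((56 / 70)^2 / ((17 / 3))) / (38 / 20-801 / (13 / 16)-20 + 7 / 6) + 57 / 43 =-18108696013 / 357353005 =-50.67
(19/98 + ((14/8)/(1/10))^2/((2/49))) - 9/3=2940125/392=7500.32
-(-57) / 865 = 57 / 865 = 0.07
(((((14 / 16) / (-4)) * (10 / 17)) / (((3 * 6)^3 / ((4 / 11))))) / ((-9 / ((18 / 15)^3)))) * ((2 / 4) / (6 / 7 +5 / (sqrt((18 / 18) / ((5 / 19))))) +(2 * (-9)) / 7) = -0.00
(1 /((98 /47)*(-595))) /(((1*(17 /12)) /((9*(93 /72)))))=-13113 /1982540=-0.01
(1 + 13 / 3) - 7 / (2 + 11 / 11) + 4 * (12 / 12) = 7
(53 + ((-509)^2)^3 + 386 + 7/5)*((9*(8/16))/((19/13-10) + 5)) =-10173316597135895619/460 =-22115905645947599.17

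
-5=-5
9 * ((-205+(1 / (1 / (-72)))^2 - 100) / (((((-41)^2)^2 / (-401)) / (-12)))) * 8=41229216 / 68921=598.21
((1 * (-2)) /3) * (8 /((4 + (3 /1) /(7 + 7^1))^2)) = -3136 /10443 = -0.30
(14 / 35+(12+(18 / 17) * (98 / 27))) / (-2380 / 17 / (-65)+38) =26923 / 66555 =0.40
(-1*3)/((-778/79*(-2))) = -237/1556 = -0.15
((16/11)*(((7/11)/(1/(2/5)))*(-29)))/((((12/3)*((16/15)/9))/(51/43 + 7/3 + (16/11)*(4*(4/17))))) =-107721747/972961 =-110.72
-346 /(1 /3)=-1038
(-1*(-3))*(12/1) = 36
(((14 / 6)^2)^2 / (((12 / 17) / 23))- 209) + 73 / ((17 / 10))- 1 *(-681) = 1480.78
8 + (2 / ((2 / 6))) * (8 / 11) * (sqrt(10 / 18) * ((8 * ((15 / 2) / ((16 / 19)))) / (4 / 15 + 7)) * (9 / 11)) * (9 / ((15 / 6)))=8 + 554040 * sqrt(5) / 13189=101.93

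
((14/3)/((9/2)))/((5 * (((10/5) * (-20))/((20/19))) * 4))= -7/5130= -0.00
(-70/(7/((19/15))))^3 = -2032.30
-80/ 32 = -5/ 2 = -2.50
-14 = -14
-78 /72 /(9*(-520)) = 1 /4320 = 0.00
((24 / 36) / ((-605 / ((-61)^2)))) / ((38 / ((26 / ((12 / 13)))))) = -628849 / 206910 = -3.04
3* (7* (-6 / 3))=-42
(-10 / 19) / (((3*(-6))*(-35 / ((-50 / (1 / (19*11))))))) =550 / 63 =8.73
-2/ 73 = -0.03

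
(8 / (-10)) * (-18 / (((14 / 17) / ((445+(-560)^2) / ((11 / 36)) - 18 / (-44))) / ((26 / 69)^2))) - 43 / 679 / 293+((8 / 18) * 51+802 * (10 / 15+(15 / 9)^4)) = 1199557588115040941 / 468857400165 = 2558469.99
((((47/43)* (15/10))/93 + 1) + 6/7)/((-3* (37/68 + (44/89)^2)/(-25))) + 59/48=160112759869/7609169232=21.04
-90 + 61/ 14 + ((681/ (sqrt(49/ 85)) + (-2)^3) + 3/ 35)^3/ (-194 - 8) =818223478433/ 8660750 - 335638447236*sqrt(85)/ 866075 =-3478464.61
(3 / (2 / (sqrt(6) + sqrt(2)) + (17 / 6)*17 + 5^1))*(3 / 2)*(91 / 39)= 0.20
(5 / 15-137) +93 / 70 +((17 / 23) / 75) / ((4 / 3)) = -6536473 / 48300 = -135.33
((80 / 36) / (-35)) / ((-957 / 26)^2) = -2704 / 57698487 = -0.00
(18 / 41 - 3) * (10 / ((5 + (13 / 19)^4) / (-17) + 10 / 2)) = -2326229850 / 426281879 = -5.46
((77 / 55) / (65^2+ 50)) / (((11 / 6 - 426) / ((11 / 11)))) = -14 / 18133125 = -0.00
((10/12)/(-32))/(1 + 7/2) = -5/864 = -0.01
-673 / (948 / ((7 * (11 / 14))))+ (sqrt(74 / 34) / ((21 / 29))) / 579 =-7403 / 1896+ 29 * sqrt(629) / 206703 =-3.90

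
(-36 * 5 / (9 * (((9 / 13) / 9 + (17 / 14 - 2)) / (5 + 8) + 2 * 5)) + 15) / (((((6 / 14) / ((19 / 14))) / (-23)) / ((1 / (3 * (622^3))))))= -0.00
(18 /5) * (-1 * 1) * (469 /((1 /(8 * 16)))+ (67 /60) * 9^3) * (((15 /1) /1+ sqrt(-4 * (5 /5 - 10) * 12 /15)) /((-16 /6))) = 98570601 * sqrt(5) /500+ 98570601 /80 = 1672953.64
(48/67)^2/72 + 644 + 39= 683.01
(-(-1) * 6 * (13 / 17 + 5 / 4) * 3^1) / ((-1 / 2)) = -1233 / 17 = -72.53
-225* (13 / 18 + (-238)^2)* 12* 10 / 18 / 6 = -127450625 / 9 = -14161180.56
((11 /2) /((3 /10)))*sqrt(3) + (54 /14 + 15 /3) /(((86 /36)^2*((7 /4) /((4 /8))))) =40176 /90601 + 55*sqrt(3) /3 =32.20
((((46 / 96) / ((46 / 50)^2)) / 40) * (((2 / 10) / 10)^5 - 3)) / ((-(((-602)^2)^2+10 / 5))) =937499999 / 2899913435533440000000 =0.00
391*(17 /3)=6647 /3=2215.67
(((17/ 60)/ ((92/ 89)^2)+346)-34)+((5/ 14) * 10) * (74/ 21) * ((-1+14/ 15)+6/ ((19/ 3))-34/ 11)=4438087768451/ 15602368320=284.45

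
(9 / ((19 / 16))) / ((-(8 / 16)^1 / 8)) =-121.26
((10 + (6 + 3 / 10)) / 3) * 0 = 0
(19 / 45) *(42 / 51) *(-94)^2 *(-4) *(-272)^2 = -40915345408 / 45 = -909229897.96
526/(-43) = -526/43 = -12.23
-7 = -7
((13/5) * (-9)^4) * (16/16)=85293/5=17058.60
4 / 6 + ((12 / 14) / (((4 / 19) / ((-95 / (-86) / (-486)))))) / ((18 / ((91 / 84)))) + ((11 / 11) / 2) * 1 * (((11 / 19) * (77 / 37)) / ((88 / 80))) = 35948794921 / 29617648704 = 1.21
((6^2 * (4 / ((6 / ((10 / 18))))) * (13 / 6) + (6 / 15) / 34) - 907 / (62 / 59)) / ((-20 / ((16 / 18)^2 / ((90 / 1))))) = 158266748 / 432205875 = 0.37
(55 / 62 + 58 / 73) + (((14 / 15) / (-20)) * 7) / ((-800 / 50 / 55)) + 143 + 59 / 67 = 10675462199 / 72778080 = 146.69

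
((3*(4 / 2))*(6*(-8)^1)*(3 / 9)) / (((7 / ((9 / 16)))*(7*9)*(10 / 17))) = -51 / 245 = -0.21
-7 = -7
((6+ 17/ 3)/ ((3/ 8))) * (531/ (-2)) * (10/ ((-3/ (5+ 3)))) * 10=6608000/ 3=2202666.67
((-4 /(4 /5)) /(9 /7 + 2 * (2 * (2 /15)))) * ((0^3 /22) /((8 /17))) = 0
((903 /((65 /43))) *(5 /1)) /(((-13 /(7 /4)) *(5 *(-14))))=38829 /6760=5.74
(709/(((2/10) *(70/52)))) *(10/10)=18434/7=2633.43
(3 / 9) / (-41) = -1 / 123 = -0.01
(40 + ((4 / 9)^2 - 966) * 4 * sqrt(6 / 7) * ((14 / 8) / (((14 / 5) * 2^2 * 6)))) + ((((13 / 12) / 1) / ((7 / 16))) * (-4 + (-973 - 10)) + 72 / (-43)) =-103444 / 43 - 195575 * sqrt(42) / 13608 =-2498.82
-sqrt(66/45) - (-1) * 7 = 7 - sqrt(330)/15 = 5.79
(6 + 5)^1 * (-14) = -154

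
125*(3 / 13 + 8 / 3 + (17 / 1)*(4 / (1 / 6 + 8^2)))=1485425 / 3003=494.65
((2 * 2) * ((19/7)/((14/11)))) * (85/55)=646/49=13.18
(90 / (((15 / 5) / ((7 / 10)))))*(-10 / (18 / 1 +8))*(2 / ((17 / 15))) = -3150 / 221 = -14.25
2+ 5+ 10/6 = 26/3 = 8.67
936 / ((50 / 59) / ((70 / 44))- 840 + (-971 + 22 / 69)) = -26673192 / 51583801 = -0.52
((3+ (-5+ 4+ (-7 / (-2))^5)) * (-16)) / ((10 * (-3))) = 16871 / 60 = 281.18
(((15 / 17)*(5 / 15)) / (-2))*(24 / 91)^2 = -1440 / 140777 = -0.01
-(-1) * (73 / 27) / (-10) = -0.27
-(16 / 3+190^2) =-108316 / 3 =-36105.33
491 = 491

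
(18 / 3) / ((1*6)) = 1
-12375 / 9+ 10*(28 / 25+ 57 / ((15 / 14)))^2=3516453 / 125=28131.62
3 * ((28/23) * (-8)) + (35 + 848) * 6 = 121182/23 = 5268.78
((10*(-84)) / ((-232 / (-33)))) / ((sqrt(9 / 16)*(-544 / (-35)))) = -40425 / 3944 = -10.25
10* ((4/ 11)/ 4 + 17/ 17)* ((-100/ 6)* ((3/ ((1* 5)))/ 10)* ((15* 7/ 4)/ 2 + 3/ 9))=-1615/ 11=-146.82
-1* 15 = -15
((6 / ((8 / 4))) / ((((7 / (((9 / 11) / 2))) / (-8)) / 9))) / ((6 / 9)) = -1458 / 77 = -18.94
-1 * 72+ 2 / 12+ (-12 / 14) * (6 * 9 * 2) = -6905 / 42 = -164.40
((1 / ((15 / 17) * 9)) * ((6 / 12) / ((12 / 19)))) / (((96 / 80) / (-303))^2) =6355.95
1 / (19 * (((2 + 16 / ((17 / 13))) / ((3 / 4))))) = 51 / 18392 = 0.00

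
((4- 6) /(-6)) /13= 0.03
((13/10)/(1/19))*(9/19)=117/10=11.70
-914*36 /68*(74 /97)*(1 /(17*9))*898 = -60737128 /28033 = -2166.63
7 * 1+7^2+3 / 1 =59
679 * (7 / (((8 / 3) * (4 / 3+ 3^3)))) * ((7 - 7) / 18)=0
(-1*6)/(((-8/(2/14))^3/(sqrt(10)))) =3*sqrt(10)/87808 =0.00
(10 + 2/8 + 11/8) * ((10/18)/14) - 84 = -28069/336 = -83.54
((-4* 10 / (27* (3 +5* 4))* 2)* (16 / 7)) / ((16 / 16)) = -1280 / 4347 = -0.29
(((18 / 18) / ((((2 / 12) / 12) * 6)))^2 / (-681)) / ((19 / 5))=-240 / 4313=-0.06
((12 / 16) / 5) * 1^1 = 3 / 20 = 0.15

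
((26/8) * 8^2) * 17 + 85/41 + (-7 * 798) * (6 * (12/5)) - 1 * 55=-15775842/205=-76955.33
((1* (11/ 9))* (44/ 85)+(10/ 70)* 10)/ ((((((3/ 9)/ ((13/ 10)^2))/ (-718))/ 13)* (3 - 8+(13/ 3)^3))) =-39176660133/ 30672250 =-1277.27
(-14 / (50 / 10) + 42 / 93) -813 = -126379 / 155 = -815.35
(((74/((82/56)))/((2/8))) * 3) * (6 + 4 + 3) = 323232/41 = 7883.71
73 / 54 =1.35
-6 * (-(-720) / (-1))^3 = 2239488000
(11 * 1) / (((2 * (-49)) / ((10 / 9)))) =-55 / 441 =-0.12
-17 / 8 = -2.12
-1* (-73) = 73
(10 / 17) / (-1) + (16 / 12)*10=650 / 51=12.75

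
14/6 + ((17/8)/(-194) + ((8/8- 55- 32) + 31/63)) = -8133551/97776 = -83.19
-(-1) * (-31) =-31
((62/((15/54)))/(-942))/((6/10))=-62/157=-0.39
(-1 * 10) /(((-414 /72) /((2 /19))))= 80 /437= 0.18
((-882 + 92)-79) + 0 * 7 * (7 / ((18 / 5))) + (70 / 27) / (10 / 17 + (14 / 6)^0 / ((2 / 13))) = -5652203 / 6507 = -868.63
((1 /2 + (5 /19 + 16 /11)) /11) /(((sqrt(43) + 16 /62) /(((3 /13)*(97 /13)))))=0.05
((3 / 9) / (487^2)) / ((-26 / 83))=-83 / 18499182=-0.00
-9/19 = -0.47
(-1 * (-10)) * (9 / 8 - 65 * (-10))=26045 / 4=6511.25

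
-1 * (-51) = 51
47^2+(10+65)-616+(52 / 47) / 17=1332784 / 799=1668.07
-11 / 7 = -1.57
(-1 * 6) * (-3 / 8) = 9 / 4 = 2.25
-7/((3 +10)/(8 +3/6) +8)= -119/162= -0.73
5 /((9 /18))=10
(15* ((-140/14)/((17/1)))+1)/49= -19/119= -0.16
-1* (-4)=4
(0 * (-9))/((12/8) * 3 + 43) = 0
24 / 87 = 8 / 29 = 0.28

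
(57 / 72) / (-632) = -19 / 15168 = -0.00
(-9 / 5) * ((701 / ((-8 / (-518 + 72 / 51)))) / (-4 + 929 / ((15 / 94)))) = -83108457 / 5934088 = -14.01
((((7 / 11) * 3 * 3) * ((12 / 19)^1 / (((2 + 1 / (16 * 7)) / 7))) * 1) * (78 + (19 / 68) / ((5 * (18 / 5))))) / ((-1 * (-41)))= 23.98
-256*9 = -2304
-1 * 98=-98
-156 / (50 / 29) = -2262 / 25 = -90.48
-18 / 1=-18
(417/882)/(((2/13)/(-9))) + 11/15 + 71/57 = -478147/18620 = -25.68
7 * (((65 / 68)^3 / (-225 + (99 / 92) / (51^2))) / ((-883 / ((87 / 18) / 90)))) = 256444825 / 155174642229312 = 0.00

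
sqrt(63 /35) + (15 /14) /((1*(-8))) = -15 /112 + 3*sqrt(5) /5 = 1.21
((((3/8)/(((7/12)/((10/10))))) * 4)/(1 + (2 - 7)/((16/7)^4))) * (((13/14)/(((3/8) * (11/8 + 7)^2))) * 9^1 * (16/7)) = 188441690112/82423126037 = 2.29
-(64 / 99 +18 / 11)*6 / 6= -226 / 99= -2.28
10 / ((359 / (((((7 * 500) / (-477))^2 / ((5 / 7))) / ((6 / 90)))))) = 857500000 / 27227637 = 31.49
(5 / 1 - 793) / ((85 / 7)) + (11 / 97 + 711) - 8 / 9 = 47886742 / 74205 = 645.33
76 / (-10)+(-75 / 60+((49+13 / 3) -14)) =30.48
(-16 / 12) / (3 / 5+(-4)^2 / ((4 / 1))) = -20 / 69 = -0.29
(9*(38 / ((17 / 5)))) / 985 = 342 / 3349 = 0.10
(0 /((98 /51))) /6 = 0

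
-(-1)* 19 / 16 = 19 / 16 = 1.19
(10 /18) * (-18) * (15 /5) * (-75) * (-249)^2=139502250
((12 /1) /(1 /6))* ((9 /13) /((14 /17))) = 5508 /91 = 60.53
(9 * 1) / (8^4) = 9 / 4096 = 0.00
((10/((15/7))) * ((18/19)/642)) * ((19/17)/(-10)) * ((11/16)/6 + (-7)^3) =230419/873120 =0.26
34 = 34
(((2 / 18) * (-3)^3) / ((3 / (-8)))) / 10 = 4 / 5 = 0.80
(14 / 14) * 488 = 488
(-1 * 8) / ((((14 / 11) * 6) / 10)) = -220 / 21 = -10.48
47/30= 1.57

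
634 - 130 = 504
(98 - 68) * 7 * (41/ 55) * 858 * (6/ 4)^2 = 302211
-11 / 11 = -1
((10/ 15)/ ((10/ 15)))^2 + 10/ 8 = 9/ 4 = 2.25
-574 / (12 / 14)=-2009 / 3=-669.67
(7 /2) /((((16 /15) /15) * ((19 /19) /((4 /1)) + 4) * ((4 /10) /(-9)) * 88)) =-70875 /23936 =-2.96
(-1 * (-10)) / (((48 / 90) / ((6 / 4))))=225 / 8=28.12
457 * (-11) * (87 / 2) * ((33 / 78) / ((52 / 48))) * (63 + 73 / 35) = -5558288.03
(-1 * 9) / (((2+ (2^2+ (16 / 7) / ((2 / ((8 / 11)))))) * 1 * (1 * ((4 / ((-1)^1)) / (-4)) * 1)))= -693 / 526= -1.32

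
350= 350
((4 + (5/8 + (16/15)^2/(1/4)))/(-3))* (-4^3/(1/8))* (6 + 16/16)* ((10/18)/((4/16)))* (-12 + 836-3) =24300338944/1215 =20000278.97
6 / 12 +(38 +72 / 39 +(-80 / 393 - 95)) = -560533 / 10218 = -54.86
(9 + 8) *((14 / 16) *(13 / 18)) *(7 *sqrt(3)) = 10829 *sqrt(3) / 144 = 130.25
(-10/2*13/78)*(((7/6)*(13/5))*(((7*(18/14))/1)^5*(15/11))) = -8955765/44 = -203540.11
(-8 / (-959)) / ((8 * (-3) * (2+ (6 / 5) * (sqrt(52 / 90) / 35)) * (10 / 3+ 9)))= -21875 / 1552117662+ 25 * sqrt(130) / 1552117662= -0.00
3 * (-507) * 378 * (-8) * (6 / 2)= 13798512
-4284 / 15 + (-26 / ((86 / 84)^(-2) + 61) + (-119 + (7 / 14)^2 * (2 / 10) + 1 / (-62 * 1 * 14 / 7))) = -14381338329 / 35511430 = -404.98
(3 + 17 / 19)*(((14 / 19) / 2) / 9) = 518 / 3249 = 0.16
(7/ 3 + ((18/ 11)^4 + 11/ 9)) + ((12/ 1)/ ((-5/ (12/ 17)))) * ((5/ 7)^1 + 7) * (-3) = 49.93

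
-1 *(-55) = 55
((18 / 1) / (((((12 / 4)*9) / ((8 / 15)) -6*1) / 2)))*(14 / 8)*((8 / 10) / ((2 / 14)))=7.91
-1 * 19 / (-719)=19 / 719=0.03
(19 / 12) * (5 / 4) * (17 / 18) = 1615 / 864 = 1.87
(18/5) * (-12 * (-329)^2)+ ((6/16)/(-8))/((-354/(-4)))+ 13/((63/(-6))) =-926972705833/198240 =-4676012.44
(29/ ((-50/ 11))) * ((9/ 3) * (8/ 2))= -76.56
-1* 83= -83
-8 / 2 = -4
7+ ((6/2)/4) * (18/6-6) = 4.75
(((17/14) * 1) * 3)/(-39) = -17/182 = -0.09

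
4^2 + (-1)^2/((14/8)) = 116/7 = 16.57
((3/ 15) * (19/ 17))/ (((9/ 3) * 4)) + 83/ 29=2.88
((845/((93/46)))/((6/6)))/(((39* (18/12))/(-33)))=-235.77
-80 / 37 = -2.16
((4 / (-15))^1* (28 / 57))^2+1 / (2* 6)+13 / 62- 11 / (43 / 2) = -785246867 / 3897825300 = -0.20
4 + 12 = 16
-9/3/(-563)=3/563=0.01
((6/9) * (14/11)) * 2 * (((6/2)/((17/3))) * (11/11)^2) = 0.90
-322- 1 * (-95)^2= -9347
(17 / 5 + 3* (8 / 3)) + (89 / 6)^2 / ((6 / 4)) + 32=51323 / 270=190.09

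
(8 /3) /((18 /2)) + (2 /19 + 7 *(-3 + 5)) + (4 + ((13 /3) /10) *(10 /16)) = 153263 /8208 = 18.67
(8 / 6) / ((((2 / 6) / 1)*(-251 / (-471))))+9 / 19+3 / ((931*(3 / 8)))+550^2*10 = 706886891703 / 233681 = 3025007.99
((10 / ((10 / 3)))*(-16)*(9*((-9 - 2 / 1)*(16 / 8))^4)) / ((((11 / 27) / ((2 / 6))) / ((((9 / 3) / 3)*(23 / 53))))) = -1904373504 / 53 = -35931575.55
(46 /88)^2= 529 /1936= 0.27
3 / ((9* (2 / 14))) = 7 / 3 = 2.33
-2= -2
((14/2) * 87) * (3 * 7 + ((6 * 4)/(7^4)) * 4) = 12813.35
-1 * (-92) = 92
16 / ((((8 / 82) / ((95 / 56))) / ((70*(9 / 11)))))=175275 / 11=15934.09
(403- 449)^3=-97336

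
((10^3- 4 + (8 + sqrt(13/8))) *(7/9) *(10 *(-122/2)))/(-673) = 2135 *sqrt(26)/12114 + 4287080/6057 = 708.69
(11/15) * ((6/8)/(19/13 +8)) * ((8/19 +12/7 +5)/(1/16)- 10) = 330187/54530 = 6.06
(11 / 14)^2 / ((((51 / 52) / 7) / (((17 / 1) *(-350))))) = -78650 / 3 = -26216.67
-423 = -423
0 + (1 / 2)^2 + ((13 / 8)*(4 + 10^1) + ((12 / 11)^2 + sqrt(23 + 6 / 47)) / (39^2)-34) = -224923 / 20449 + sqrt(51089) / 71487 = -11.00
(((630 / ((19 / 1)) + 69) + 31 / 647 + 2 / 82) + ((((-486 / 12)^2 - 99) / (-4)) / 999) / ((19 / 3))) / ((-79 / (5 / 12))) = -50808059355 / 94286719936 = -0.54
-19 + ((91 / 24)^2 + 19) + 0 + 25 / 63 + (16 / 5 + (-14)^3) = -54956693 / 20160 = -2726.03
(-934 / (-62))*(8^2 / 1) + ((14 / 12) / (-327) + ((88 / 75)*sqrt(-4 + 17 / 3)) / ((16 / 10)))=11*sqrt(15) / 45 + 58640039 / 60822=965.07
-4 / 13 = -0.31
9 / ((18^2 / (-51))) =-17 / 12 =-1.42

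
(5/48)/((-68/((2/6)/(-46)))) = 5/450432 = 0.00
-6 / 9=-2 / 3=-0.67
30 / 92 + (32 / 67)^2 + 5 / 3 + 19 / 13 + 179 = 1471190003 / 8053266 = 182.68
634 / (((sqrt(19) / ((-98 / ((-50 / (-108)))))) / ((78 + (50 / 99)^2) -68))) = -131471312* sqrt(19) / 1815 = -315741.14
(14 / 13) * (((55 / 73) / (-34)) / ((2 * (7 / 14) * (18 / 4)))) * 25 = -19250 / 145197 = -0.13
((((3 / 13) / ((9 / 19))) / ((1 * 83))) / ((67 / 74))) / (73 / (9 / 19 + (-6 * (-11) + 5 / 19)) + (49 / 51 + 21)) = 30307736 / 107781416821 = 0.00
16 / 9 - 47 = -407 / 9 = -45.22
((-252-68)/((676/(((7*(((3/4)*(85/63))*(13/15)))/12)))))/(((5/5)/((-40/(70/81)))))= 1020/91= 11.21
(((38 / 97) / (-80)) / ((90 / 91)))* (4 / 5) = -1729 / 436500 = -0.00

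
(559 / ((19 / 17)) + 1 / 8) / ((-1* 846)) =-76043 / 128592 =-0.59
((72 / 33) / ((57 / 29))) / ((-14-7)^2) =232 / 92169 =0.00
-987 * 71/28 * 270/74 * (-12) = 4054455/37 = 109579.86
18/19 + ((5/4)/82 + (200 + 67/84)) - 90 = 14626285/130872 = 111.76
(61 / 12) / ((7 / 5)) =305 / 84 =3.63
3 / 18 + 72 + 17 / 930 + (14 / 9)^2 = 936662 / 12555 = 74.60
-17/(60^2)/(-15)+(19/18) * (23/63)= 437357/1134000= 0.39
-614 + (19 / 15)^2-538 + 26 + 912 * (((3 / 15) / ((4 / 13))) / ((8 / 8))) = -119609 / 225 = -531.60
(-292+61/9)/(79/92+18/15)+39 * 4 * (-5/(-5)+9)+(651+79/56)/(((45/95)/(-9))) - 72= -5272289671/477288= -11046.35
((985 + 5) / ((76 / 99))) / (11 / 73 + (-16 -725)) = -3577365 / 2055116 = -1.74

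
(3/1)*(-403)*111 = -134199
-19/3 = -6.33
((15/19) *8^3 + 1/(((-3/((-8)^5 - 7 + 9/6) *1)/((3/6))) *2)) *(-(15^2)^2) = -24126406875/152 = -158726361.02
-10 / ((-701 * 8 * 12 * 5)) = 1 / 33648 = 0.00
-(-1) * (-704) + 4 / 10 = -3518 / 5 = -703.60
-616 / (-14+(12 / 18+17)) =-168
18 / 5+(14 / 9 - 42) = -36.84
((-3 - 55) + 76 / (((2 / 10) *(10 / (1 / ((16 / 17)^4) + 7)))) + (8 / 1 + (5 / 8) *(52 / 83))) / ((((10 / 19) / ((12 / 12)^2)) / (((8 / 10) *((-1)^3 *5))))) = -13684603339 / 6799360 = -2012.63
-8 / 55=-0.15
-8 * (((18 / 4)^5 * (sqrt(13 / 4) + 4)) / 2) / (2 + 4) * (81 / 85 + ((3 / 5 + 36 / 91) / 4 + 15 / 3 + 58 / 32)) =-3904536393 / 99008 - 3904536393 * sqrt(13) / 792064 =-57210.40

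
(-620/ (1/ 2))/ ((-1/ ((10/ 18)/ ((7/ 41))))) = 254200/ 63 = 4034.92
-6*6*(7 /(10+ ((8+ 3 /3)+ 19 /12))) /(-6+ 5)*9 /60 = 2268 /1235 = 1.84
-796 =-796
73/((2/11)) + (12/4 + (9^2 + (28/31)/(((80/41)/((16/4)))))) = 151079/310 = 487.35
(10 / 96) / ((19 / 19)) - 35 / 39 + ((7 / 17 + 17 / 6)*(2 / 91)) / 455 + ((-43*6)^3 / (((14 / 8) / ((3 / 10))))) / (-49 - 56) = 4736458015301 / 168932400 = 28037.59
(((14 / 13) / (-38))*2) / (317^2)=-14 / 24820783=-0.00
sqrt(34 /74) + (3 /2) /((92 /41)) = 123 /184 + sqrt(629) /37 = 1.35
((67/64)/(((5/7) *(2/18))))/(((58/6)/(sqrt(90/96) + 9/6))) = 12663 *sqrt(15)/37120 + 37989/18560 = 3.37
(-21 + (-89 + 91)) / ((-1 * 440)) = 19 / 440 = 0.04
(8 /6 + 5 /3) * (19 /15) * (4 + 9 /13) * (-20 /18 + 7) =61427 /585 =105.00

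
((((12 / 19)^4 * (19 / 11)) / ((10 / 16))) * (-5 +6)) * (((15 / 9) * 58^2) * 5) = 12327.25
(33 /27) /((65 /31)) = 341 /585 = 0.58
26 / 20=13 / 10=1.30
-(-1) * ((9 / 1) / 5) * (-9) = -81 / 5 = -16.20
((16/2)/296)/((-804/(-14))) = 7/14874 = 0.00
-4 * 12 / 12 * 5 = -20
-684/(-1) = 684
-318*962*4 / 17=-1223664 / 17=-71980.24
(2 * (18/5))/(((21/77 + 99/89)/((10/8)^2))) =14685/1808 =8.12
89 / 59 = 1.51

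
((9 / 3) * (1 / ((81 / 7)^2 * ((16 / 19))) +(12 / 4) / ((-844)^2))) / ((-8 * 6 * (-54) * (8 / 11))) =228078037 / 16152087730176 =0.00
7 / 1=7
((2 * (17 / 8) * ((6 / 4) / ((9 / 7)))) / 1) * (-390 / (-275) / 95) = 1547 / 20900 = 0.07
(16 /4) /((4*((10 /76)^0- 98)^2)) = 1 /9409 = 0.00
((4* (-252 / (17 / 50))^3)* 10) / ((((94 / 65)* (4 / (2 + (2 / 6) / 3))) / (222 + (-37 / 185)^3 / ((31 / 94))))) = -9444376631289600000 / 7158241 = -1319371145968.63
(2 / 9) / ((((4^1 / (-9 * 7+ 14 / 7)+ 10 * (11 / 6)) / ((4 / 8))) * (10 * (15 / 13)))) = 793 / 1504350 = 0.00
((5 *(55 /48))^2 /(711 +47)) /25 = 3025 /1746432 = 0.00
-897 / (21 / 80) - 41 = -24207 / 7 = -3458.14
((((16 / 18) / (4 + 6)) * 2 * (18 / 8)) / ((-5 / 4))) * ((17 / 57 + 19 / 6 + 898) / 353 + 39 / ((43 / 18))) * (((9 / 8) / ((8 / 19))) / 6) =-6533773 / 2428640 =-2.69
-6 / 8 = -3 / 4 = -0.75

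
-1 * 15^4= -50625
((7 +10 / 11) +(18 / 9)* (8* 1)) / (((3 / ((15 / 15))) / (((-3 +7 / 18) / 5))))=-12361 / 2970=-4.16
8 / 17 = 0.47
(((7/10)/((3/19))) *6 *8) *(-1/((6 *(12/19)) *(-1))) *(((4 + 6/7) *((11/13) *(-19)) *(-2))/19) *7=1890196/585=3231.10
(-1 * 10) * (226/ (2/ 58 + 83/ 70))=-4587800/ 2477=-1852.16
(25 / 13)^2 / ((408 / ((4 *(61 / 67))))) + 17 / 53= 21654707 / 61212138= 0.35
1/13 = 0.08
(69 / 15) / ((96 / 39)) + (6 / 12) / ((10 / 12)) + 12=463 / 32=14.47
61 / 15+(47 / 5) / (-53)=3.89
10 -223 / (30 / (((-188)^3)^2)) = -4922910757615466 / 15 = -328194050507697.73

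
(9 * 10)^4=65610000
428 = 428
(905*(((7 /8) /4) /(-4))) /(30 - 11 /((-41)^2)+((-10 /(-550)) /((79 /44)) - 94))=4206408325 /5439142528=0.77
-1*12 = -12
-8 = -8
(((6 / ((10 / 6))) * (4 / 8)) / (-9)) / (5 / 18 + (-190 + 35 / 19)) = 342 / 321275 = 0.00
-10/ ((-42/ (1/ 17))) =5/ 357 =0.01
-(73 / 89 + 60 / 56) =-2357 / 1246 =-1.89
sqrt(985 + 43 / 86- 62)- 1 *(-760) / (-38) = -20 + sqrt(3694) / 2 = 10.39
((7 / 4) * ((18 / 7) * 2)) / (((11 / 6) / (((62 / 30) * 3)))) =1674 / 55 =30.44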